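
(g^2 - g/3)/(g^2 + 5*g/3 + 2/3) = g*(3*g - 1)/(3*g^2 + 5*g + 2)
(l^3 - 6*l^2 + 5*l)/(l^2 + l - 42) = l*(l^2 - 6*l + 5)/(l^2 + l - 42)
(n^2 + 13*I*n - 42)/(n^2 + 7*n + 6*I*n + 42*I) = (n + 7*I)/(n + 7)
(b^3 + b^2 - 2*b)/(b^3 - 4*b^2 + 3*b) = (b + 2)/(b - 3)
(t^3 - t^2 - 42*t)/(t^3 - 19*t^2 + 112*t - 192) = t*(t^2 - t - 42)/(t^3 - 19*t^2 + 112*t - 192)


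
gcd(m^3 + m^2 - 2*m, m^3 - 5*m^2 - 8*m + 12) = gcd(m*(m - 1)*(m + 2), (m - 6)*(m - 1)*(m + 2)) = m^2 + m - 2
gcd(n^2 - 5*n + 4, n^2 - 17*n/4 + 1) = n - 4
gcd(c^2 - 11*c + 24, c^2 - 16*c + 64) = c - 8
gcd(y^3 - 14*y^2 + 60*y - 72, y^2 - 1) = 1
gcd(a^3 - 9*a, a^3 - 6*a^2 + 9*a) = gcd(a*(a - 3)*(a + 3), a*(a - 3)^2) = a^2 - 3*a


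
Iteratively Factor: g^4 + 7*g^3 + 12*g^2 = (g + 4)*(g^3 + 3*g^2) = g*(g + 4)*(g^2 + 3*g) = g*(g + 3)*(g + 4)*(g)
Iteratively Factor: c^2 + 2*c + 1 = (c + 1)*(c + 1)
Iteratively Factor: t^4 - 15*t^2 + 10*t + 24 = (t + 4)*(t^3 - 4*t^2 + t + 6) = (t - 3)*(t + 4)*(t^2 - t - 2) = (t - 3)*(t - 2)*(t + 4)*(t + 1)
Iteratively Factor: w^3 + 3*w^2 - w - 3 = (w - 1)*(w^2 + 4*w + 3) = (w - 1)*(w + 1)*(w + 3)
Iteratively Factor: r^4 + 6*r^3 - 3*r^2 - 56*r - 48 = (r + 1)*(r^3 + 5*r^2 - 8*r - 48) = (r + 1)*(r + 4)*(r^2 + r - 12) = (r - 3)*(r + 1)*(r + 4)*(r + 4)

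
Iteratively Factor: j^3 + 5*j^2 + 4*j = (j + 4)*(j^2 + j) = (j + 1)*(j + 4)*(j)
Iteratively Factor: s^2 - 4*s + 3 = (s - 1)*(s - 3)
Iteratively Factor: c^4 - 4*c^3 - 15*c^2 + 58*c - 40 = (c - 1)*(c^3 - 3*c^2 - 18*c + 40) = (c - 2)*(c - 1)*(c^2 - c - 20) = (c - 5)*(c - 2)*(c - 1)*(c + 4)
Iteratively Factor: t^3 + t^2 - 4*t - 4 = (t + 2)*(t^2 - t - 2) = (t + 1)*(t + 2)*(t - 2)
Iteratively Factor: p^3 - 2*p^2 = (p - 2)*(p^2) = p*(p - 2)*(p)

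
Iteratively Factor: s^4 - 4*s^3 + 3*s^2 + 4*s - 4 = (s + 1)*(s^3 - 5*s^2 + 8*s - 4) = (s - 1)*(s + 1)*(s^2 - 4*s + 4) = (s - 2)*(s - 1)*(s + 1)*(s - 2)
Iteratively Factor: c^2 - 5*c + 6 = (c - 2)*(c - 3)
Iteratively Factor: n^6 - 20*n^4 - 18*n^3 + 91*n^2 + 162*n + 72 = (n + 3)*(n^5 - 3*n^4 - 11*n^3 + 15*n^2 + 46*n + 24) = (n - 4)*(n + 3)*(n^4 + n^3 - 7*n^2 - 13*n - 6) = (n - 4)*(n - 3)*(n + 3)*(n^3 + 4*n^2 + 5*n + 2) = (n - 4)*(n - 3)*(n + 1)*(n + 3)*(n^2 + 3*n + 2) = (n - 4)*(n - 3)*(n + 1)*(n + 2)*(n + 3)*(n + 1)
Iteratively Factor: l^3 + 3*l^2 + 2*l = (l)*(l^2 + 3*l + 2) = l*(l + 2)*(l + 1)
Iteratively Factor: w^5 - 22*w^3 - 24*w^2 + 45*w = (w + 3)*(w^4 - 3*w^3 - 13*w^2 + 15*w) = (w + 3)^2*(w^3 - 6*w^2 + 5*w) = (w - 5)*(w + 3)^2*(w^2 - w) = (w - 5)*(w - 1)*(w + 3)^2*(w)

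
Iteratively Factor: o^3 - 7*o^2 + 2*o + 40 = (o - 4)*(o^2 - 3*o - 10) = (o - 4)*(o + 2)*(o - 5)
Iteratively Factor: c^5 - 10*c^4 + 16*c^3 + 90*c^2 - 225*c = (c - 5)*(c^4 - 5*c^3 - 9*c^2 + 45*c) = (c - 5)*(c - 3)*(c^3 - 2*c^2 - 15*c) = (c - 5)^2*(c - 3)*(c^2 + 3*c) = (c - 5)^2*(c - 3)*(c + 3)*(c)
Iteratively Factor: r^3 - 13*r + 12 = (r - 1)*(r^2 + r - 12) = (r - 3)*(r - 1)*(r + 4)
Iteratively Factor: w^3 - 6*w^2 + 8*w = (w - 4)*(w^2 - 2*w) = w*(w - 4)*(w - 2)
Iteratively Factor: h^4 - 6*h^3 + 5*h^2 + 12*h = (h - 3)*(h^3 - 3*h^2 - 4*h) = (h - 3)*(h + 1)*(h^2 - 4*h) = h*(h - 3)*(h + 1)*(h - 4)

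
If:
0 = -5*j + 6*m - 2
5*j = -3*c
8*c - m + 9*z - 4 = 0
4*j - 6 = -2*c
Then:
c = -15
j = 9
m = 47/6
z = 791/54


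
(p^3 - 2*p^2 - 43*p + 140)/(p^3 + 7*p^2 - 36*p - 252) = (p^2 - 9*p + 20)/(p^2 - 36)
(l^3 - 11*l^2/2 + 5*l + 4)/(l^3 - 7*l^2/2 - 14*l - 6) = (l^2 - 6*l + 8)/(l^2 - 4*l - 12)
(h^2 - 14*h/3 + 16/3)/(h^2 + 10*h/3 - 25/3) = (3*h^2 - 14*h + 16)/(3*h^2 + 10*h - 25)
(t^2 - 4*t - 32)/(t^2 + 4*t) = (t - 8)/t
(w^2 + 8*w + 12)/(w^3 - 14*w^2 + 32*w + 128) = (w + 6)/(w^2 - 16*w + 64)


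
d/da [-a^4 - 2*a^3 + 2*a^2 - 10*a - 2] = -4*a^3 - 6*a^2 + 4*a - 10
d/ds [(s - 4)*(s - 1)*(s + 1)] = 3*s^2 - 8*s - 1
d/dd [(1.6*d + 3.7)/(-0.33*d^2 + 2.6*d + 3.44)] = (0.528*d^2 + 2.442*d - 4.116)/(0.1089*d^4 - 1.716*d^3 + 4.4896*d^2 + 17.888*d + 11.8336)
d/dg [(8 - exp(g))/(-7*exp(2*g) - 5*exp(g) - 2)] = (-(exp(g) - 8)*(14*exp(g) + 5) + 7*exp(2*g) + 5*exp(g) + 2)*exp(g)/(7*exp(2*g) + 5*exp(g) + 2)^2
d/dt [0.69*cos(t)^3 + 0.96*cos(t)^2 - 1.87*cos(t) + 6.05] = (-2.07*cos(t)^2 - 1.92*cos(t) + 1.87)*sin(t)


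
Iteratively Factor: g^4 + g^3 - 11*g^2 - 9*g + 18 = (g - 3)*(g^3 + 4*g^2 + g - 6) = (g - 3)*(g + 3)*(g^2 + g - 2) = (g - 3)*(g - 1)*(g + 3)*(g + 2)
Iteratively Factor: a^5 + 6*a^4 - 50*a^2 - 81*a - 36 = (a + 1)*(a^4 + 5*a^3 - 5*a^2 - 45*a - 36) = (a + 1)*(a + 4)*(a^3 + a^2 - 9*a - 9) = (a + 1)*(a + 3)*(a + 4)*(a^2 - 2*a - 3) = (a - 3)*(a + 1)*(a + 3)*(a + 4)*(a + 1)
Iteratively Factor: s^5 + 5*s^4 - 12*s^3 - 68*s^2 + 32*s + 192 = (s + 4)*(s^4 + s^3 - 16*s^2 - 4*s + 48) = (s + 2)*(s + 4)*(s^3 - s^2 - 14*s + 24) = (s - 2)*(s + 2)*(s + 4)*(s^2 + s - 12) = (s - 3)*(s - 2)*(s + 2)*(s + 4)*(s + 4)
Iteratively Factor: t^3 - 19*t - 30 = (t + 2)*(t^2 - 2*t - 15) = (t - 5)*(t + 2)*(t + 3)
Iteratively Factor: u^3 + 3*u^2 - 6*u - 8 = (u - 2)*(u^2 + 5*u + 4) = (u - 2)*(u + 4)*(u + 1)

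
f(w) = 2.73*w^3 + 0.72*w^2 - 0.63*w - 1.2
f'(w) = 8.19*w^2 + 1.44*w - 0.63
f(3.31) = 103.61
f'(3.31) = 93.87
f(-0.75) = -1.47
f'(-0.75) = 2.90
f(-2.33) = -30.36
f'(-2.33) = 40.48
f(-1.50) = -7.85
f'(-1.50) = 15.64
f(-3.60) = -116.97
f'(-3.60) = 100.33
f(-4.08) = -172.06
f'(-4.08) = 129.83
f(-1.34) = -5.63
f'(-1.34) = 12.15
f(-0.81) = -1.67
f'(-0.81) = 3.58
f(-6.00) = -561.18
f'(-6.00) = 285.57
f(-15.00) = -9043.50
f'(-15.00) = 1820.52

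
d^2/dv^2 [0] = 0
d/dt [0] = 0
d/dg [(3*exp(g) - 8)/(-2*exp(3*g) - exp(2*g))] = (12*exp(2*g) - 45*exp(g) - 16)*exp(-2*g)/(4*exp(2*g) + 4*exp(g) + 1)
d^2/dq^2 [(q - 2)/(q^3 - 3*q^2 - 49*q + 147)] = 2*((q - 2)*(-3*q^2 + 6*q + 49)^2 + (-3*q^2 + 6*q - 3*(q - 2)*(q - 1) + 49)*(q^3 - 3*q^2 - 49*q + 147))/(q^3 - 3*q^2 - 49*q + 147)^3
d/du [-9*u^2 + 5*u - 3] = 5 - 18*u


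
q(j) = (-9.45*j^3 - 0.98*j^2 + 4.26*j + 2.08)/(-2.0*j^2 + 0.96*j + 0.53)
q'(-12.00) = 4.72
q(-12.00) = -53.98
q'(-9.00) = 4.72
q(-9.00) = -39.82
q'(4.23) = 4.70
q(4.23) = 22.85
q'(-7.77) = 4.72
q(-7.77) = -34.01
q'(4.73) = 4.71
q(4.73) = 25.20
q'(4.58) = 4.71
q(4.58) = 24.49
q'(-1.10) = 4.04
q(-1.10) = -2.98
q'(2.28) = 4.65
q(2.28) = 13.72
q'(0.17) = 3.00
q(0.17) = 4.30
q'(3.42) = 4.69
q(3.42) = 19.04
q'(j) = (4.0*j - 0.96)*(-9.45*j^3 - 0.98*j^2 + 4.26*j + 2.08)/(-2.0*j^2 + 0.96*j + 0.53)^2 + (-28.35*j^2 - 1.96*j + 4.26)/(-2.0*j^2 + 0.96*j + 0.53)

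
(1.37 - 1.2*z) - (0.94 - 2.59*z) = 1.39*z + 0.43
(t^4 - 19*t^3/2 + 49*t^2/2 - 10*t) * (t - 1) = t^5 - 21*t^4/2 + 34*t^3 - 69*t^2/2 + 10*t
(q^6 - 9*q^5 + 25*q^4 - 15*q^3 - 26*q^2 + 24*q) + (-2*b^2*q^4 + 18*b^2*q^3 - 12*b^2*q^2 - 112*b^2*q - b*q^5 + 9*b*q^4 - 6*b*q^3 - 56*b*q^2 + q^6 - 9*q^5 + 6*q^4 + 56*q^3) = -2*b^2*q^4 + 18*b^2*q^3 - 12*b^2*q^2 - 112*b^2*q - b*q^5 + 9*b*q^4 - 6*b*q^3 - 56*b*q^2 + 2*q^6 - 18*q^5 + 31*q^4 + 41*q^3 - 26*q^2 + 24*q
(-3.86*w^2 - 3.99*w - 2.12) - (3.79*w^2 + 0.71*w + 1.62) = -7.65*w^2 - 4.7*w - 3.74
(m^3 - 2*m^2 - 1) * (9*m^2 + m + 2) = 9*m^5 - 17*m^4 - 13*m^2 - m - 2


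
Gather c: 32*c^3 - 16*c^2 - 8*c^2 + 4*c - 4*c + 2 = 32*c^3 - 24*c^2 + 2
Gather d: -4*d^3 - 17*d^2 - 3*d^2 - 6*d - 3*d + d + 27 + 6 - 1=-4*d^3 - 20*d^2 - 8*d + 32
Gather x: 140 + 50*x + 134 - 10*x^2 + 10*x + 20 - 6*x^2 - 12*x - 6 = -16*x^2 + 48*x + 288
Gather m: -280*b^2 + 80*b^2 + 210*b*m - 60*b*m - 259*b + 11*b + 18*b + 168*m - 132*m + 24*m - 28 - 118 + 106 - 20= -200*b^2 - 230*b + m*(150*b + 60) - 60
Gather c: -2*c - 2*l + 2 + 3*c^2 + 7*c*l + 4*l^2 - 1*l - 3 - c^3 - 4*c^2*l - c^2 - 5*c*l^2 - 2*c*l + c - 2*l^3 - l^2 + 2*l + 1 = -c^3 + c^2*(2 - 4*l) + c*(-5*l^2 + 5*l - 1) - 2*l^3 + 3*l^2 - l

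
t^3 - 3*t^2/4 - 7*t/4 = t*(t - 7/4)*(t + 1)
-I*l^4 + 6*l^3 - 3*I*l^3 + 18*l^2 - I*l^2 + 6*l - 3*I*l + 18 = (l + 3)*(l - I)*(l + 6*I)*(-I*l + 1)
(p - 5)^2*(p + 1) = p^3 - 9*p^2 + 15*p + 25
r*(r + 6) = r^2 + 6*r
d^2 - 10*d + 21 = (d - 7)*(d - 3)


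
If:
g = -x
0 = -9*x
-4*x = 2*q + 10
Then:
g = 0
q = -5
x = 0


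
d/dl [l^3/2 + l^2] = l*(3*l + 4)/2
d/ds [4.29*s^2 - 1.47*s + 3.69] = 8.58*s - 1.47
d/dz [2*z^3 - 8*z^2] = 2*z*(3*z - 8)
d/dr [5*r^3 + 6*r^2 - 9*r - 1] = 15*r^2 + 12*r - 9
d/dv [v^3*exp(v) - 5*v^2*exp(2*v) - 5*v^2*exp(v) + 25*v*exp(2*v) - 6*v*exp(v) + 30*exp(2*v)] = (v^3 - 10*v^2*exp(v) - 2*v^2 + 40*v*exp(v) - 16*v + 85*exp(v) - 6)*exp(v)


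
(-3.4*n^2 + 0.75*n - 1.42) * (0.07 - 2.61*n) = 8.874*n^3 - 2.1955*n^2 + 3.7587*n - 0.0994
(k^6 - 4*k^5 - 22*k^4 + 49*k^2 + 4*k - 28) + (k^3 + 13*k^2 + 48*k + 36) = k^6 - 4*k^5 - 22*k^4 + k^3 + 62*k^2 + 52*k + 8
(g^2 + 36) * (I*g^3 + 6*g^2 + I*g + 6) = I*g^5 + 6*g^4 + 37*I*g^3 + 222*g^2 + 36*I*g + 216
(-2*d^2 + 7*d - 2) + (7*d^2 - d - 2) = 5*d^2 + 6*d - 4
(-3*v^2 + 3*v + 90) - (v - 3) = -3*v^2 + 2*v + 93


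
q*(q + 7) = q^2 + 7*q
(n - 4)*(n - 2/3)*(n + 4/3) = n^3 - 10*n^2/3 - 32*n/9 + 32/9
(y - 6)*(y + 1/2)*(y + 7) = y^3 + 3*y^2/2 - 83*y/2 - 21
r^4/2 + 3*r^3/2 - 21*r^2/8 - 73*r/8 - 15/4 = (r/2 + 1)*(r - 5/2)*(r + 1/2)*(r + 3)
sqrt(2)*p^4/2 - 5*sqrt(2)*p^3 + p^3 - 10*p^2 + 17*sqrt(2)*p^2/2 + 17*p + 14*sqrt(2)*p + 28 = (p/2 + sqrt(2)/2)*(p - 7)*(p - 4)*(sqrt(2)*p + sqrt(2))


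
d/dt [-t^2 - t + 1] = -2*t - 1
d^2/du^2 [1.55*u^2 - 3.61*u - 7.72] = 3.10000000000000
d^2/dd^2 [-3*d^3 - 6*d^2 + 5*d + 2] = -18*d - 12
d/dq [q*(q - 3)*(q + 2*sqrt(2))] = 3*q^2 - 6*q + 4*sqrt(2)*q - 6*sqrt(2)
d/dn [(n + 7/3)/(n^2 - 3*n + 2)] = (-n^2 - 14*n/3 + 9)/(n^4 - 6*n^3 + 13*n^2 - 12*n + 4)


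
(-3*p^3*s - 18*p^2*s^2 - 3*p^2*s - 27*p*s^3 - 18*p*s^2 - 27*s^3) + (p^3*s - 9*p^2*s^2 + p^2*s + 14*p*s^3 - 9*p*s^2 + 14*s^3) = -2*p^3*s - 27*p^2*s^2 - 2*p^2*s - 13*p*s^3 - 27*p*s^2 - 13*s^3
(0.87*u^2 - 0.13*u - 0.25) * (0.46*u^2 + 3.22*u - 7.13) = 0.4002*u^4 + 2.7416*u^3 - 6.7367*u^2 + 0.1219*u + 1.7825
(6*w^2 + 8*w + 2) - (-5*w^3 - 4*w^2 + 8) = 5*w^3 + 10*w^2 + 8*w - 6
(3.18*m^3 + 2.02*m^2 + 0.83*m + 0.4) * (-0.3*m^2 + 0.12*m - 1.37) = -0.954*m^5 - 0.2244*m^4 - 4.3632*m^3 - 2.7878*m^2 - 1.0891*m - 0.548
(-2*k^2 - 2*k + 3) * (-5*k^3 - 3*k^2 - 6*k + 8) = 10*k^5 + 16*k^4 + 3*k^3 - 13*k^2 - 34*k + 24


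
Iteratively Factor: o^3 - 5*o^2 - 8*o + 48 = (o - 4)*(o^2 - o - 12) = (o - 4)*(o + 3)*(o - 4)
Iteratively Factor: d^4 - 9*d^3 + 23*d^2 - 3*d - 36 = (d - 4)*(d^3 - 5*d^2 + 3*d + 9) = (d - 4)*(d - 3)*(d^2 - 2*d - 3) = (d - 4)*(d - 3)^2*(d + 1)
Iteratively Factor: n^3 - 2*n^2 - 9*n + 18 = (n - 2)*(n^2 - 9) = (n - 3)*(n - 2)*(n + 3)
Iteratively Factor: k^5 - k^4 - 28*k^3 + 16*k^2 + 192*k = (k + 3)*(k^4 - 4*k^3 - 16*k^2 + 64*k) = (k + 3)*(k + 4)*(k^3 - 8*k^2 + 16*k) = (k - 4)*(k + 3)*(k + 4)*(k^2 - 4*k) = (k - 4)^2*(k + 3)*(k + 4)*(k)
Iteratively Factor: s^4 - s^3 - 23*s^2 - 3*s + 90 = (s - 5)*(s^3 + 4*s^2 - 3*s - 18) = (s - 5)*(s + 3)*(s^2 + s - 6) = (s - 5)*(s + 3)^2*(s - 2)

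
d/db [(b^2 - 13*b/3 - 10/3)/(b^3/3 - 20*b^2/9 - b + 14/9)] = 3*(-9*b^4 + 78*b^3 - 197*b^2 - 316*b - 272)/(9*b^6 - 120*b^5 + 346*b^4 + 444*b^3 - 479*b^2 - 252*b + 196)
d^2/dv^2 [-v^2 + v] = -2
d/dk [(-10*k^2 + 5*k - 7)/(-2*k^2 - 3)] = (10*k^2 + 32*k - 15)/(4*k^4 + 12*k^2 + 9)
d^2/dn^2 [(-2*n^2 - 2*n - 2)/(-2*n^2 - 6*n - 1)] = 4*(-8*n^3 + 6*n^2 + 30*n + 29)/(8*n^6 + 72*n^5 + 228*n^4 + 288*n^3 + 114*n^2 + 18*n + 1)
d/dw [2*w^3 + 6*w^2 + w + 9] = 6*w^2 + 12*w + 1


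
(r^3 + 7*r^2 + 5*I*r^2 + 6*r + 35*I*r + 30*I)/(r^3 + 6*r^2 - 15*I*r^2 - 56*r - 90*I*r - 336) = (r^2 + r*(1 + 5*I) + 5*I)/(r^2 - 15*I*r - 56)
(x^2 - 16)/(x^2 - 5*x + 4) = (x + 4)/(x - 1)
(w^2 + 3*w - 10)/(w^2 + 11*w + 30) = (w - 2)/(w + 6)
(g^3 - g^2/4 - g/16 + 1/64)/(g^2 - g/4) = g - 1/(16*g)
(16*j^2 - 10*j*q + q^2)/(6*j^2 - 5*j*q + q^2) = (-8*j + q)/(-3*j + q)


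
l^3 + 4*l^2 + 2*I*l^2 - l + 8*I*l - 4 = (l + 4)*(l + I)^2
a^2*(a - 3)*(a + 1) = a^4 - 2*a^3 - 3*a^2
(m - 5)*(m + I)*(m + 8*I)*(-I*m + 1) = -I*m^4 + 10*m^3 + 5*I*m^3 - 50*m^2 + 17*I*m^2 - 8*m - 85*I*m + 40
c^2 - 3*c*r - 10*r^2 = (c - 5*r)*(c + 2*r)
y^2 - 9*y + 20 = (y - 5)*(y - 4)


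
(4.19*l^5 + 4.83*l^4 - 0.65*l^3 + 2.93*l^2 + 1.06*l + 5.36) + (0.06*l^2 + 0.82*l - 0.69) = 4.19*l^5 + 4.83*l^4 - 0.65*l^3 + 2.99*l^2 + 1.88*l + 4.67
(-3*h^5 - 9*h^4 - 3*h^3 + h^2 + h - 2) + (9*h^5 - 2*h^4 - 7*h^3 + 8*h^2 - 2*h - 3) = 6*h^5 - 11*h^4 - 10*h^3 + 9*h^2 - h - 5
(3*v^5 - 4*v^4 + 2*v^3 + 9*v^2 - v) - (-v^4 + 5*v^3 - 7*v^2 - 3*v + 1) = 3*v^5 - 3*v^4 - 3*v^3 + 16*v^2 + 2*v - 1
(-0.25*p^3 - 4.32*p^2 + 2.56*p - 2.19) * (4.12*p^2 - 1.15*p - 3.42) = -1.03*p^5 - 17.5109*p^4 + 16.3702*p^3 + 2.8076*p^2 - 6.2367*p + 7.4898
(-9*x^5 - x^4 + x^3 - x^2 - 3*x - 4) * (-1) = 9*x^5 + x^4 - x^3 + x^2 + 3*x + 4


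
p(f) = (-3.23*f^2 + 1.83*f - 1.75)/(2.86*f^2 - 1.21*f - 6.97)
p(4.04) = -1.35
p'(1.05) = 1.60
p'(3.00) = 0.60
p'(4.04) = 0.15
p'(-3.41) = -0.24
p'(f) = (1.21 - 5.72*f)*(-3.23*f^2 + 1.83*f - 1.75)/(2.86*f^2 - 1.21*f - 6.97)^2 + (1.83 - 6.46*f)/(2.86*f^2 - 1.21*f - 6.97)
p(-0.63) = 0.83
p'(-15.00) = -0.00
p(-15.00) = -1.15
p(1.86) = -14.13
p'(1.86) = 182.59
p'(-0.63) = -1.95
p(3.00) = -1.67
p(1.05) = 0.67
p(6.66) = -1.19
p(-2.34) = -2.06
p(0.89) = 0.46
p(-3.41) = -1.50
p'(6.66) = 0.02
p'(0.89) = 0.99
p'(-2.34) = -1.14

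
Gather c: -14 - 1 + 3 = -12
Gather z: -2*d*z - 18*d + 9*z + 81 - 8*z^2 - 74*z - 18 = -18*d - 8*z^2 + z*(-2*d - 65) + 63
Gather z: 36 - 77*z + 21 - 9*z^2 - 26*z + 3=-9*z^2 - 103*z + 60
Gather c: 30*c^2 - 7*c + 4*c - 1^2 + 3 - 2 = 30*c^2 - 3*c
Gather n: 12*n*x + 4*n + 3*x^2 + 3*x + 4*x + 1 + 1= n*(12*x + 4) + 3*x^2 + 7*x + 2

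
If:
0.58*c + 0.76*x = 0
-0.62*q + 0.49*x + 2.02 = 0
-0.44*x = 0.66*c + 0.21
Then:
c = -0.65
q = 3.65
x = 0.49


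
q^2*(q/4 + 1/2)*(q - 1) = q^4/4 + q^3/4 - q^2/2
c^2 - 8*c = c*(c - 8)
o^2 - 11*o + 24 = (o - 8)*(o - 3)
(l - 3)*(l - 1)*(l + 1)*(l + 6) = l^4 + 3*l^3 - 19*l^2 - 3*l + 18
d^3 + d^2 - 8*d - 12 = (d - 3)*(d + 2)^2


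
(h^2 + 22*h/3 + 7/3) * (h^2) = h^4 + 22*h^3/3 + 7*h^2/3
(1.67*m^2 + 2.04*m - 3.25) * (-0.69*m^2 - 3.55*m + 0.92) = -1.1523*m^4 - 7.3361*m^3 - 3.4631*m^2 + 13.4143*m - 2.99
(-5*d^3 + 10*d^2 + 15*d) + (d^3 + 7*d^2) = -4*d^3 + 17*d^2 + 15*d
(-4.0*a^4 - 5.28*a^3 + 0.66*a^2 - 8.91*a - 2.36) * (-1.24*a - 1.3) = 4.96*a^5 + 11.7472*a^4 + 6.0456*a^3 + 10.1904*a^2 + 14.5094*a + 3.068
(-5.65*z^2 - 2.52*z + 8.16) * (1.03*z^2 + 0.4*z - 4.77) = -5.8195*z^4 - 4.8556*z^3 + 34.3473*z^2 + 15.2844*z - 38.9232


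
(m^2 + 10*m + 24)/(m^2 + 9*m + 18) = (m + 4)/(m + 3)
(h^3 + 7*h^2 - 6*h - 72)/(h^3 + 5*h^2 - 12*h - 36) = (h + 4)/(h + 2)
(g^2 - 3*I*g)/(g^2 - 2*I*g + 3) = g/(g + I)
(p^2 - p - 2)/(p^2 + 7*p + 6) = (p - 2)/(p + 6)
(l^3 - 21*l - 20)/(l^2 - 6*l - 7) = (l^2 - l - 20)/(l - 7)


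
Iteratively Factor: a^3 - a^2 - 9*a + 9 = (a - 1)*(a^2 - 9) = (a - 3)*(a - 1)*(a + 3)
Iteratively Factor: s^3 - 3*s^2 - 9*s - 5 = (s - 5)*(s^2 + 2*s + 1) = (s - 5)*(s + 1)*(s + 1)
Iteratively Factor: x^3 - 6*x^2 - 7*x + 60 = (x + 3)*(x^2 - 9*x + 20) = (x - 4)*(x + 3)*(x - 5)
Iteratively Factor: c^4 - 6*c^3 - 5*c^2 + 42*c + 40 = (c + 1)*(c^3 - 7*c^2 + 2*c + 40) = (c - 5)*(c + 1)*(c^2 - 2*c - 8) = (c - 5)*(c - 4)*(c + 1)*(c + 2)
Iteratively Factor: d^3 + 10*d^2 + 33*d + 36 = (d + 3)*(d^2 + 7*d + 12) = (d + 3)^2*(d + 4)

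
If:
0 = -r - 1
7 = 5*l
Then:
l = 7/5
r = -1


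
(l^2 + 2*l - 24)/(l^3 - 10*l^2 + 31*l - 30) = (l^2 + 2*l - 24)/(l^3 - 10*l^2 + 31*l - 30)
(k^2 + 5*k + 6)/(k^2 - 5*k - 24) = (k + 2)/(k - 8)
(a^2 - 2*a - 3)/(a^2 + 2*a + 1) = (a - 3)/(a + 1)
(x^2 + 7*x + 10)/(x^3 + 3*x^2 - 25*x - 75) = (x + 2)/(x^2 - 2*x - 15)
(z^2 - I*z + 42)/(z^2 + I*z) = (z^2 - I*z + 42)/(z*(z + I))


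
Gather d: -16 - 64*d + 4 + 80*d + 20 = 16*d + 8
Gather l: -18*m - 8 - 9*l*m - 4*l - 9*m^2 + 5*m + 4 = l*(-9*m - 4) - 9*m^2 - 13*m - 4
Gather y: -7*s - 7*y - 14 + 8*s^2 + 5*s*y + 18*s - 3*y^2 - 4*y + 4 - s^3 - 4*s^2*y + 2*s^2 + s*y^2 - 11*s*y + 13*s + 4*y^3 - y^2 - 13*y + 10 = -s^3 + 10*s^2 + 24*s + 4*y^3 + y^2*(s - 4) + y*(-4*s^2 - 6*s - 24)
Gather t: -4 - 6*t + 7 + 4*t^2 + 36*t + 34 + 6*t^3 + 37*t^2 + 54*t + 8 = 6*t^3 + 41*t^2 + 84*t + 45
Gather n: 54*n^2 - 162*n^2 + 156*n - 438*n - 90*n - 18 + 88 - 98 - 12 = -108*n^2 - 372*n - 40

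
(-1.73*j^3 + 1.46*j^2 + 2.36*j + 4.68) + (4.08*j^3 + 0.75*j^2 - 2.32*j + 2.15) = 2.35*j^3 + 2.21*j^2 + 0.04*j + 6.83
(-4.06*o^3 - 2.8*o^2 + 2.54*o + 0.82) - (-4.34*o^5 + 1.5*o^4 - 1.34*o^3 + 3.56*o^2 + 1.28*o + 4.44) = 4.34*o^5 - 1.5*o^4 - 2.72*o^3 - 6.36*o^2 + 1.26*o - 3.62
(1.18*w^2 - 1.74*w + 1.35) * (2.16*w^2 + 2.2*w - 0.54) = 2.5488*w^4 - 1.1624*w^3 - 1.5492*w^2 + 3.9096*w - 0.729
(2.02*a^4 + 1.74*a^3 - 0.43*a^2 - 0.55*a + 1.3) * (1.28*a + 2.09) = 2.5856*a^5 + 6.449*a^4 + 3.0862*a^3 - 1.6027*a^2 + 0.5145*a + 2.717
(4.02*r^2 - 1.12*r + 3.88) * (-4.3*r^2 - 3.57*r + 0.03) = -17.286*r^4 - 9.5354*r^3 - 12.565*r^2 - 13.8852*r + 0.1164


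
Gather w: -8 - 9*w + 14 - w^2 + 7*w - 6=-w^2 - 2*w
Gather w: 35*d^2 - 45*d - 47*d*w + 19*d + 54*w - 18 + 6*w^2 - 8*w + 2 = 35*d^2 - 26*d + 6*w^2 + w*(46 - 47*d) - 16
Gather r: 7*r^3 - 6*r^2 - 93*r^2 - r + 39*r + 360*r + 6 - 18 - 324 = 7*r^3 - 99*r^2 + 398*r - 336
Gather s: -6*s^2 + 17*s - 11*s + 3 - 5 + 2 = -6*s^2 + 6*s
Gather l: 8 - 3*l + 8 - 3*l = 16 - 6*l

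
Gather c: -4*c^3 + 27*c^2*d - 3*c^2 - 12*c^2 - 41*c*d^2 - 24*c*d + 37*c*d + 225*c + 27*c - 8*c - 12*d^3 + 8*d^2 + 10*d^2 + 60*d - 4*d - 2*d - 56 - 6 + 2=-4*c^3 + c^2*(27*d - 15) + c*(-41*d^2 + 13*d + 244) - 12*d^3 + 18*d^2 + 54*d - 60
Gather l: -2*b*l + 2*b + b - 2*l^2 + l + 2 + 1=3*b - 2*l^2 + l*(1 - 2*b) + 3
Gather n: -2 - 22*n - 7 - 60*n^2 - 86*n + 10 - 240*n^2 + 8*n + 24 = -300*n^2 - 100*n + 25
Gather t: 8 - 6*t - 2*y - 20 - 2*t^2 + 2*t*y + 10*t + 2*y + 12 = -2*t^2 + t*(2*y + 4)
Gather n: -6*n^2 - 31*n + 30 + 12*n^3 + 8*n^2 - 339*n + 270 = 12*n^3 + 2*n^2 - 370*n + 300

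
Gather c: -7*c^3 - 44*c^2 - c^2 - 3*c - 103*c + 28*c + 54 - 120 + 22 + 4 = -7*c^3 - 45*c^2 - 78*c - 40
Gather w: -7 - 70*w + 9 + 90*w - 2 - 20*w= 0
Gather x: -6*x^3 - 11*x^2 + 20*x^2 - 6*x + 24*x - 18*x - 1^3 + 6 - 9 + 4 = -6*x^3 + 9*x^2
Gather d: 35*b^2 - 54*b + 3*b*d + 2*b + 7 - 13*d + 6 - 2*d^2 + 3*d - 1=35*b^2 - 52*b - 2*d^2 + d*(3*b - 10) + 12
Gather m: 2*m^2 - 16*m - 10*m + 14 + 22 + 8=2*m^2 - 26*m + 44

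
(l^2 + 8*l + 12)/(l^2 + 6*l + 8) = (l + 6)/(l + 4)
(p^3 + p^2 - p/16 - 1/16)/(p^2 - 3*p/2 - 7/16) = (4*p^2 + 3*p - 1)/(4*p - 7)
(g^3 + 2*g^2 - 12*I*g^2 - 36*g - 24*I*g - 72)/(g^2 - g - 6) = (g^2 - 12*I*g - 36)/(g - 3)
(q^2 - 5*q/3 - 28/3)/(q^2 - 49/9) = 3*(q - 4)/(3*q - 7)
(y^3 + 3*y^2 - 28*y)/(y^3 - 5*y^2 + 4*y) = (y + 7)/(y - 1)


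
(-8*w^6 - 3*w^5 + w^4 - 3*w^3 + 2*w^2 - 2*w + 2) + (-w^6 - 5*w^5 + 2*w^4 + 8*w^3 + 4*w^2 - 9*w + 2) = -9*w^6 - 8*w^5 + 3*w^4 + 5*w^3 + 6*w^2 - 11*w + 4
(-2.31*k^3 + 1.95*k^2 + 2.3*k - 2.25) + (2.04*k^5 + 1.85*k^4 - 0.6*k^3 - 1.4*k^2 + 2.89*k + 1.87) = 2.04*k^5 + 1.85*k^4 - 2.91*k^3 + 0.55*k^2 + 5.19*k - 0.38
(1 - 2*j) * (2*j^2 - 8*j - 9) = -4*j^3 + 18*j^2 + 10*j - 9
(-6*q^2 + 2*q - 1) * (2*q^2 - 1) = -12*q^4 + 4*q^3 + 4*q^2 - 2*q + 1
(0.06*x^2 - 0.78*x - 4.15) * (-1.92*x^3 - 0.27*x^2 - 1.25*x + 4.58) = -0.1152*x^5 + 1.4814*x^4 + 8.1036*x^3 + 2.3703*x^2 + 1.6151*x - 19.007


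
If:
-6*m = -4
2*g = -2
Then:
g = -1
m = 2/3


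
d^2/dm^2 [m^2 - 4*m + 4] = 2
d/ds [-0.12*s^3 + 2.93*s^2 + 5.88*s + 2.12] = -0.36*s^2 + 5.86*s + 5.88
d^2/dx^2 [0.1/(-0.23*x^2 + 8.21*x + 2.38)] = (-0.01058*x^2 + 0.37766*x + 0.1*(0.46*x - 8.21)*(0.92*x - 16.42) + 0.10948)/(-0.23*x^2 + 8.21*x + 2.38)^3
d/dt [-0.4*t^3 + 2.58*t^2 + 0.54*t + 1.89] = -1.2*t^2 + 5.16*t + 0.54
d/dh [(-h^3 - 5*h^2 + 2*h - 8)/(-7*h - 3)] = 2*(7*h^3 + 22*h^2 + 15*h - 31)/(49*h^2 + 42*h + 9)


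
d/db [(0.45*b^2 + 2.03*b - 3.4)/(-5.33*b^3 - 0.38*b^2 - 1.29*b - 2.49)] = (2.3985*b^4 + 21.6398*b^3 - 54.1751*b^2 - 4.825*b - 9.4407)/(28.4089*b^6 + 4.0508*b^5 + 13.8958*b^4 + 27.5238*b^3 + 3.5565*b^2 + 6.4242*b + 6.2001)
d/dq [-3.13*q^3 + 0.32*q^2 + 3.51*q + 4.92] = -9.39*q^2 + 0.64*q + 3.51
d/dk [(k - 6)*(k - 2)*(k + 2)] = 3*k^2 - 12*k - 4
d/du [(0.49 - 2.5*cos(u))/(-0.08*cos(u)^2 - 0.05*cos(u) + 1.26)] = (0.2*cos(u)^2 - 0.0784*cos(u) + 3.1255)*sin(u)/(0.0064*cos(u)^4 + 0.008*cos(u)^3 - 0.1991*cos(u)^2 - 0.126*cos(u) + 1.5876)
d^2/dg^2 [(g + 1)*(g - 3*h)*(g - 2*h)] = 6*g - 10*h + 2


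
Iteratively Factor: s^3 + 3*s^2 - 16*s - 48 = (s + 4)*(s^2 - s - 12) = (s + 3)*(s + 4)*(s - 4)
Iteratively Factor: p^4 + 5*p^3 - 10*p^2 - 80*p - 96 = (p - 4)*(p^3 + 9*p^2 + 26*p + 24) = (p - 4)*(p + 2)*(p^2 + 7*p + 12) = (p - 4)*(p + 2)*(p + 4)*(p + 3)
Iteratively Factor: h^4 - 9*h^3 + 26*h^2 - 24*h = (h - 4)*(h^3 - 5*h^2 + 6*h) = (h - 4)*(h - 2)*(h^2 - 3*h) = (h - 4)*(h - 3)*(h - 2)*(h)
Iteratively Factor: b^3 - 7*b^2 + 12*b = (b - 4)*(b^2 - 3*b) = (b - 4)*(b - 3)*(b)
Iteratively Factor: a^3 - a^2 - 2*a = (a + 1)*(a^2 - 2*a) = (a - 2)*(a + 1)*(a)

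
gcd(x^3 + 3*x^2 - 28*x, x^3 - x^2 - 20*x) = x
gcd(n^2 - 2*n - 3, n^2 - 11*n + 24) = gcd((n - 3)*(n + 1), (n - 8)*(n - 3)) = n - 3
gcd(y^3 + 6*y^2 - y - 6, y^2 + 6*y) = y + 6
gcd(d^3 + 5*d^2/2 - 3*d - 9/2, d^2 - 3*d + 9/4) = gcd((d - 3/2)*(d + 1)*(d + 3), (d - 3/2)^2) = d - 3/2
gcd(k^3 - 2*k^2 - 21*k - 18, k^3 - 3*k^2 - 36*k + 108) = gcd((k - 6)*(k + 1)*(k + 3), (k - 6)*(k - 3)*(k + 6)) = k - 6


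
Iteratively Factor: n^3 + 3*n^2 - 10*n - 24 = (n + 2)*(n^2 + n - 12) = (n + 2)*(n + 4)*(n - 3)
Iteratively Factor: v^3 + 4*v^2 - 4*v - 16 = (v + 4)*(v^2 - 4) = (v + 2)*(v + 4)*(v - 2)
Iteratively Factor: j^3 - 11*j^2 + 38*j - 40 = (j - 4)*(j^2 - 7*j + 10) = (j - 4)*(j - 2)*(j - 5)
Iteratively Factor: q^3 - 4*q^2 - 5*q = (q - 5)*(q^2 + q) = (q - 5)*(q + 1)*(q)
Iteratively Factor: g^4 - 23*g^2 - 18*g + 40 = (g - 1)*(g^3 + g^2 - 22*g - 40) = (g - 5)*(g - 1)*(g^2 + 6*g + 8) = (g - 5)*(g - 1)*(g + 2)*(g + 4)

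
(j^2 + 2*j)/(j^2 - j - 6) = j/(j - 3)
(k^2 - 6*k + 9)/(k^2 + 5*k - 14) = (k^2 - 6*k + 9)/(k^2 + 5*k - 14)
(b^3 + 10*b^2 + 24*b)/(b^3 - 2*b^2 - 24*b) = (b + 6)/(b - 6)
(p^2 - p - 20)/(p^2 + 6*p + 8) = (p - 5)/(p + 2)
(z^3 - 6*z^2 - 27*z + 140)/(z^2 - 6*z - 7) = (z^2 + z - 20)/(z + 1)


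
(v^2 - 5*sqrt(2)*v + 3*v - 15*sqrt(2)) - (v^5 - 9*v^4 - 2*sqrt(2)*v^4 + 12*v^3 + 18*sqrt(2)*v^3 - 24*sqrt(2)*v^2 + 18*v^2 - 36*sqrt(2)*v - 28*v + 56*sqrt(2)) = -v^5 + 2*sqrt(2)*v^4 + 9*v^4 - 18*sqrt(2)*v^3 - 12*v^3 - 17*v^2 + 24*sqrt(2)*v^2 + 31*v + 31*sqrt(2)*v - 71*sqrt(2)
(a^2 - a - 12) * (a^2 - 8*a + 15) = a^4 - 9*a^3 + 11*a^2 + 81*a - 180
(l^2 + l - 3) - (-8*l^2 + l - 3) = 9*l^2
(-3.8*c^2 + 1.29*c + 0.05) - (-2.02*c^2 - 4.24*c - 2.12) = -1.78*c^2 + 5.53*c + 2.17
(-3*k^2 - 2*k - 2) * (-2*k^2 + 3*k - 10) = 6*k^4 - 5*k^3 + 28*k^2 + 14*k + 20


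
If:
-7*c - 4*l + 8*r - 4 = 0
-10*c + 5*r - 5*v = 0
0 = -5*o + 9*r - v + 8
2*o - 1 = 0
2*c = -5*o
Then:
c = -5/4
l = 7/16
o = 1/2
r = -3/8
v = 17/8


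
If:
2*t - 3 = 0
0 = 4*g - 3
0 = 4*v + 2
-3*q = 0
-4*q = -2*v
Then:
No Solution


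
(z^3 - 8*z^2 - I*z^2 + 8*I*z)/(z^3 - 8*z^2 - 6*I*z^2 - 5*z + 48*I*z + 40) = z/(z - 5*I)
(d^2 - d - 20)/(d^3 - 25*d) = (d + 4)/(d*(d + 5))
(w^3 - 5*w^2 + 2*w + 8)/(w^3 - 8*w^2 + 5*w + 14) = (w - 4)/(w - 7)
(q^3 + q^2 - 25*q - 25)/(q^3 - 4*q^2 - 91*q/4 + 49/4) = 4*(q^3 + q^2 - 25*q - 25)/(4*q^3 - 16*q^2 - 91*q + 49)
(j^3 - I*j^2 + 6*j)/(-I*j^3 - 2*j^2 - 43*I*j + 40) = j*(-j^2 + I*j - 6)/(I*j^3 + 2*j^2 + 43*I*j - 40)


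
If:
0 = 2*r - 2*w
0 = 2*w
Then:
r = 0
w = 0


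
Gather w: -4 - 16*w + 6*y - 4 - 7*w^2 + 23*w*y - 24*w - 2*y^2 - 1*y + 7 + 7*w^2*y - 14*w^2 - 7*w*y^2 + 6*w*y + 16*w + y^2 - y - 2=w^2*(7*y - 21) + w*(-7*y^2 + 29*y - 24) - y^2 + 4*y - 3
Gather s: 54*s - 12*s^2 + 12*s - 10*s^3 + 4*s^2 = -10*s^3 - 8*s^2 + 66*s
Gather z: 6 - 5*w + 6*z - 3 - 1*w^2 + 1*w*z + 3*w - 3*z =-w^2 - 2*w + z*(w + 3) + 3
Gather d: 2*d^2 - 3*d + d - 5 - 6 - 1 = 2*d^2 - 2*d - 12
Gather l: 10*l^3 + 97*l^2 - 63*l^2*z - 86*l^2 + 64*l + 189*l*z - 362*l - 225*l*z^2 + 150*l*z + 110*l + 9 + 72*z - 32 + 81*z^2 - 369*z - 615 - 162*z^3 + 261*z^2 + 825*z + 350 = 10*l^3 + l^2*(11 - 63*z) + l*(-225*z^2 + 339*z - 188) - 162*z^3 + 342*z^2 + 528*z - 288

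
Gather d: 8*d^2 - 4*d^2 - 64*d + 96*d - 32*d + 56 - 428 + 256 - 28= 4*d^2 - 144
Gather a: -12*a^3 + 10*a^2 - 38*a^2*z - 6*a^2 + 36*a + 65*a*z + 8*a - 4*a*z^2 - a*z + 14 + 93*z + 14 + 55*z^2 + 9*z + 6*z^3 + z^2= -12*a^3 + a^2*(4 - 38*z) + a*(-4*z^2 + 64*z + 44) + 6*z^3 + 56*z^2 + 102*z + 28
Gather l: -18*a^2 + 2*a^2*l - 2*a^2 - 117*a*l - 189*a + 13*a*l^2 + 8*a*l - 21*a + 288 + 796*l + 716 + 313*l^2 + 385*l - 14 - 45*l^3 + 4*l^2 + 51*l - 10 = -20*a^2 - 210*a - 45*l^3 + l^2*(13*a + 317) + l*(2*a^2 - 109*a + 1232) + 980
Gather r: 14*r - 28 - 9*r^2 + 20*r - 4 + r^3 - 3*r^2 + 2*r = r^3 - 12*r^2 + 36*r - 32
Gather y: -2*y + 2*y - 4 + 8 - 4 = 0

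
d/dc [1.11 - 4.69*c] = -4.69000000000000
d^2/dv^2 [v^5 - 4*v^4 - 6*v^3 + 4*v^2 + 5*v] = 20*v^3 - 48*v^2 - 36*v + 8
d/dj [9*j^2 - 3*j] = 18*j - 3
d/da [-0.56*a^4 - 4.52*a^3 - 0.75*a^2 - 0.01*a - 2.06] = -2.24*a^3 - 13.56*a^2 - 1.5*a - 0.01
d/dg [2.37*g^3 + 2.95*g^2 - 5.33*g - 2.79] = 7.11*g^2 + 5.9*g - 5.33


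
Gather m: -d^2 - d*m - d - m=-d^2 - d + m*(-d - 1)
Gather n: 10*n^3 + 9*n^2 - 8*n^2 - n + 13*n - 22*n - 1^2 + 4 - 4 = 10*n^3 + n^2 - 10*n - 1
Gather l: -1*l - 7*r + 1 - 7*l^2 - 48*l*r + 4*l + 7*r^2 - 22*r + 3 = -7*l^2 + l*(3 - 48*r) + 7*r^2 - 29*r + 4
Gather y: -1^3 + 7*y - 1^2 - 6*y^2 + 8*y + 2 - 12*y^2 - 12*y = -18*y^2 + 3*y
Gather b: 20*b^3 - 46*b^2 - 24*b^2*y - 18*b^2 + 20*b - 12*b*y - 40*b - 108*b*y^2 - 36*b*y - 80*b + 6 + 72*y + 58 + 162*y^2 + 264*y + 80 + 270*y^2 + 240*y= 20*b^3 + b^2*(-24*y - 64) + b*(-108*y^2 - 48*y - 100) + 432*y^2 + 576*y + 144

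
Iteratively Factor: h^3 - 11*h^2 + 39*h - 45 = (h - 3)*(h^2 - 8*h + 15) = (h - 5)*(h - 3)*(h - 3)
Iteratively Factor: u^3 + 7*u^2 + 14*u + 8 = (u + 2)*(u^2 + 5*u + 4) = (u + 1)*(u + 2)*(u + 4)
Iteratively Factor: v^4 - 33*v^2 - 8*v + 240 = (v - 3)*(v^3 + 3*v^2 - 24*v - 80) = (v - 3)*(v + 4)*(v^2 - v - 20) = (v - 3)*(v + 4)^2*(v - 5)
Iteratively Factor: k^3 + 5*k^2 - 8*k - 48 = (k + 4)*(k^2 + k - 12) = (k - 3)*(k + 4)*(k + 4)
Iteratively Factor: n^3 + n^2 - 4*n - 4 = (n + 1)*(n^2 - 4) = (n - 2)*(n + 1)*(n + 2)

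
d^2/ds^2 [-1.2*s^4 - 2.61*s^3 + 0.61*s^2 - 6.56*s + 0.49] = -14.4*s^2 - 15.66*s + 1.22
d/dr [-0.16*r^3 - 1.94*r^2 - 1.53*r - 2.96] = -0.48*r^2 - 3.88*r - 1.53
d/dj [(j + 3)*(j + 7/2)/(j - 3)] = (j^2 - 6*j - 30)/(j^2 - 6*j + 9)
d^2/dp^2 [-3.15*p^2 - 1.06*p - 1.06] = -6.30000000000000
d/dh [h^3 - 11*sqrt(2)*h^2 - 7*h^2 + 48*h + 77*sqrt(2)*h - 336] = 3*h^2 - 22*sqrt(2)*h - 14*h + 48 + 77*sqrt(2)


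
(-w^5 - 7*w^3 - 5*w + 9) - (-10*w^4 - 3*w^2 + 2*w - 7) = -w^5 + 10*w^4 - 7*w^3 + 3*w^2 - 7*w + 16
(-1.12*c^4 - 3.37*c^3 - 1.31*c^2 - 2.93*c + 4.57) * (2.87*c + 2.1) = -3.2144*c^5 - 12.0239*c^4 - 10.8367*c^3 - 11.1601*c^2 + 6.9629*c + 9.597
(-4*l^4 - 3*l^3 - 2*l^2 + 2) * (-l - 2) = 4*l^5 + 11*l^4 + 8*l^3 + 4*l^2 - 2*l - 4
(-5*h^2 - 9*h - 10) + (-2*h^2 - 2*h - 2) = -7*h^2 - 11*h - 12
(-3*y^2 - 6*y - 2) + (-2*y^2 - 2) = -5*y^2 - 6*y - 4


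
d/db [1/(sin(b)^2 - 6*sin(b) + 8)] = 2*(3 - sin(b))*cos(b)/(sin(b)^2 - 6*sin(b) + 8)^2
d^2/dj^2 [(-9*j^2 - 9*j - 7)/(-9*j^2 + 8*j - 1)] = 2*(1377*j^3 + 1458*j^2 - 1755*j + 466)/(729*j^6 - 1944*j^5 + 1971*j^4 - 944*j^3 + 219*j^2 - 24*j + 1)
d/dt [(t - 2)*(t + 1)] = 2*t - 1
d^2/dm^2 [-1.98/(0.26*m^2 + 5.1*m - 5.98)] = (0.267696*m^2 + 5.25096*m - 1.98*(0.52*m + 5.1)*(1.04*m + 10.2) - 6.157008)/(0.26*m^2 + 5.1*m - 5.98)^3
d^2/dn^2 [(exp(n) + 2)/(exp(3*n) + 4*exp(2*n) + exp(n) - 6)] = (4*exp(3*n) + 6*exp(2*n) + 16*exp(n) + 6)*exp(n)/(exp(6*n) + 6*exp(5*n) + 3*exp(4*n) - 28*exp(3*n) - 9*exp(2*n) + 54*exp(n) - 27)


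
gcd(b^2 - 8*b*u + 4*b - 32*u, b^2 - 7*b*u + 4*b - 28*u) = b + 4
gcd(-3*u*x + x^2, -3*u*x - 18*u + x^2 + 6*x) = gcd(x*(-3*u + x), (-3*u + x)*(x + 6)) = -3*u + x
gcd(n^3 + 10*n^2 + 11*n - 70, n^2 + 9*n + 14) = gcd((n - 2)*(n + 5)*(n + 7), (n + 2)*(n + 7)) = n + 7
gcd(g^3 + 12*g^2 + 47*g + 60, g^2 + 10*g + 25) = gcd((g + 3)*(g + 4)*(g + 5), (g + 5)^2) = g + 5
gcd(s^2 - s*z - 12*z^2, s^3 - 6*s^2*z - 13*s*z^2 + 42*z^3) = s + 3*z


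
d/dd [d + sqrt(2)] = 1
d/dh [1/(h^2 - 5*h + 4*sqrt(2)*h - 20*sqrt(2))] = (-2*h - 4*sqrt(2) + 5)/(h^2 - 5*h + 4*sqrt(2)*h - 20*sqrt(2))^2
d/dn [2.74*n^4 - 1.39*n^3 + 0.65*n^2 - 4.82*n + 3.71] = 10.96*n^3 - 4.17*n^2 + 1.3*n - 4.82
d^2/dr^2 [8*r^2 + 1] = 16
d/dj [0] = 0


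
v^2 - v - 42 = (v - 7)*(v + 6)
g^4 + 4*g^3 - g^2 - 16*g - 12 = (g - 2)*(g + 1)*(g + 2)*(g + 3)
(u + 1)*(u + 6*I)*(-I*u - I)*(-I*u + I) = -u^4 - u^3 - 6*I*u^3 + u^2 - 6*I*u^2 + u + 6*I*u + 6*I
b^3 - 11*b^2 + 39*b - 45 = (b - 5)*(b - 3)^2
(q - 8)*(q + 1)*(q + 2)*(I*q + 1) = I*q^4 + q^3 - 5*I*q^3 - 5*q^2 - 22*I*q^2 - 22*q - 16*I*q - 16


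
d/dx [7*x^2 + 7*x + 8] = 14*x + 7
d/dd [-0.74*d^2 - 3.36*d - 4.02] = -1.48*d - 3.36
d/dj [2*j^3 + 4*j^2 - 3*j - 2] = 6*j^2 + 8*j - 3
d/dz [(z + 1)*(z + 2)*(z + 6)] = 3*z^2 + 18*z + 20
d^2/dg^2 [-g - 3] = 0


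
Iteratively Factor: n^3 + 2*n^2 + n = (n)*(n^2 + 2*n + 1) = n*(n + 1)*(n + 1)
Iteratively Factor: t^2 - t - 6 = (t - 3)*(t + 2)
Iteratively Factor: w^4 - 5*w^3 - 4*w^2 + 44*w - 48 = (w - 2)*(w^3 - 3*w^2 - 10*w + 24) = (w - 4)*(w - 2)*(w^2 + w - 6) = (w - 4)*(w - 2)^2*(w + 3)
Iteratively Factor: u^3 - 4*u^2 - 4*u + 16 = (u - 4)*(u^2 - 4) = (u - 4)*(u + 2)*(u - 2)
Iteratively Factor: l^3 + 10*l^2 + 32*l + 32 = (l + 2)*(l^2 + 8*l + 16) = (l + 2)*(l + 4)*(l + 4)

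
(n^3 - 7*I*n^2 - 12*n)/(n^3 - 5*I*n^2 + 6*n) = (n^2 - 7*I*n - 12)/(n^2 - 5*I*n + 6)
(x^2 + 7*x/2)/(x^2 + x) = (x + 7/2)/(x + 1)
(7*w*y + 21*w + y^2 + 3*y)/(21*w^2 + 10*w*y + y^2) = (y + 3)/(3*w + y)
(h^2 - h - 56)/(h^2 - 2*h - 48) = (h + 7)/(h + 6)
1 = 1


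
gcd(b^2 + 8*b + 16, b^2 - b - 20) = b + 4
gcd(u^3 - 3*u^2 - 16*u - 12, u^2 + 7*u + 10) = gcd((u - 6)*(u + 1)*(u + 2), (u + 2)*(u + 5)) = u + 2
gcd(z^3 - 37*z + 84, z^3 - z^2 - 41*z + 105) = z^2 + 4*z - 21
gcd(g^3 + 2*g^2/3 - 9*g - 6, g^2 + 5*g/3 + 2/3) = g + 2/3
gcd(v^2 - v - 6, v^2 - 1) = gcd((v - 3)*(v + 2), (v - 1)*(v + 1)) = 1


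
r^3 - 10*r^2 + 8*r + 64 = (r - 8)*(r - 4)*(r + 2)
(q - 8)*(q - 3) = q^2 - 11*q + 24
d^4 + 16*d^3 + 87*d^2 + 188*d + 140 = (d + 2)^2*(d + 5)*(d + 7)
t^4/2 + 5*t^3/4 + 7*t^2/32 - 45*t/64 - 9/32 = (t/2 + 1)*(t - 3/4)*(t + 1/2)*(t + 3/4)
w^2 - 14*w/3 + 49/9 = (w - 7/3)^2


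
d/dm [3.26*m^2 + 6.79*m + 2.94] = 6.52*m + 6.79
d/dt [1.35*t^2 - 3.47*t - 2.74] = 2.7*t - 3.47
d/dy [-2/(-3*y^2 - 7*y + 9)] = 2*(-6*y - 7)/(3*y^2 + 7*y - 9)^2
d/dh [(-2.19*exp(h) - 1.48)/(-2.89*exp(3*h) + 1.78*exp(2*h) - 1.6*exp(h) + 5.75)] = (-12.6582*exp(3*h) - 8.9334*exp(2*h) + 5.2688*exp(h) - 14.9605)*exp(h)/(8.3521*exp(6*h) - 10.2884*exp(5*h) + 12.4164*exp(4*h) - 38.931*exp(3*h) + 23.03*exp(2*h) - 18.4*exp(h) + 33.0625)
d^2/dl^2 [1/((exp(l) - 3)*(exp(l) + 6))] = (4*exp(3*l) + 9*exp(2*l) + 81*exp(l) + 54)*exp(l)/(exp(6*l) + 9*exp(5*l) - 27*exp(4*l) - 297*exp(3*l) + 486*exp(2*l) + 2916*exp(l) - 5832)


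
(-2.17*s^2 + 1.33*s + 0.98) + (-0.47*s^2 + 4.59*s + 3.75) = -2.64*s^2 + 5.92*s + 4.73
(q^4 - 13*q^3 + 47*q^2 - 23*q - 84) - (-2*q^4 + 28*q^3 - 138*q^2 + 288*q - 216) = 3*q^4 - 41*q^3 + 185*q^2 - 311*q + 132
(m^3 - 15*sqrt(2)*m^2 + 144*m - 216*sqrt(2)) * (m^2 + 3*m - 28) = m^5 - 15*sqrt(2)*m^4 + 3*m^4 - 45*sqrt(2)*m^3 + 116*m^3 + 204*sqrt(2)*m^2 + 432*m^2 - 4032*m - 648*sqrt(2)*m + 6048*sqrt(2)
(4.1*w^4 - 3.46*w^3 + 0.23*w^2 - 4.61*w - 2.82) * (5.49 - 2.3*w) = -9.43*w^5 + 30.467*w^4 - 19.5244*w^3 + 11.8657*w^2 - 18.8229*w - 15.4818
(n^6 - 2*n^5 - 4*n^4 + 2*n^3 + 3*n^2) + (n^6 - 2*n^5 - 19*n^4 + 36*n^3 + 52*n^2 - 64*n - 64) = 2*n^6 - 4*n^5 - 23*n^4 + 38*n^3 + 55*n^2 - 64*n - 64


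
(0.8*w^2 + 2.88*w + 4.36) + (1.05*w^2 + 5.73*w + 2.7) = 1.85*w^2 + 8.61*w + 7.06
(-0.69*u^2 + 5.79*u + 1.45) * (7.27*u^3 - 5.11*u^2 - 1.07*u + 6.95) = -5.0163*u^5 + 45.6192*u^4 - 18.3071*u^3 - 18.4003*u^2 + 38.689*u + 10.0775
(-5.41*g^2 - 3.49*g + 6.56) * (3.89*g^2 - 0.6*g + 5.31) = -21.0449*g^4 - 10.3301*g^3 - 1.1147*g^2 - 22.4679*g + 34.8336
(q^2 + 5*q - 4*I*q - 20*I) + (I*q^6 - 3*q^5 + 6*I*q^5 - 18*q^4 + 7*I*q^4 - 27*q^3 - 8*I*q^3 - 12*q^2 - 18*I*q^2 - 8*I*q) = I*q^6 - 3*q^5 + 6*I*q^5 - 18*q^4 + 7*I*q^4 - 27*q^3 - 8*I*q^3 - 11*q^2 - 18*I*q^2 + 5*q - 12*I*q - 20*I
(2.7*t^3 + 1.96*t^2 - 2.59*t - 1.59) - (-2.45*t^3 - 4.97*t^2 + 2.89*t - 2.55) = 5.15*t^3 + 6.93*t^2 - 5.48*t + 0.96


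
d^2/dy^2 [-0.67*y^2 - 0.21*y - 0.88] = -1.34000000000000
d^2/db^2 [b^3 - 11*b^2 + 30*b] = 6*b - 22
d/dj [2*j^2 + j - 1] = 4*j + 1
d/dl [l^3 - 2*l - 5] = 3*l^2 - 2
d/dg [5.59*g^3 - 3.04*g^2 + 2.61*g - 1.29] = 16.77*g^2 - 6.08*g + 2.61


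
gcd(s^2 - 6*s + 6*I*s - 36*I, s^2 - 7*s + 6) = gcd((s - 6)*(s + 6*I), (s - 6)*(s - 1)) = s - 6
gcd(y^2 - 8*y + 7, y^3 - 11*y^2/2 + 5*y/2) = 1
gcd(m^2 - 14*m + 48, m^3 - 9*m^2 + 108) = m - 6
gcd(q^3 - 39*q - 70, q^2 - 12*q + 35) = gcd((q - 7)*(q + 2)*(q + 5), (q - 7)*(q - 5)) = q - 7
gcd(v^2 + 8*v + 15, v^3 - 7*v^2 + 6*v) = 1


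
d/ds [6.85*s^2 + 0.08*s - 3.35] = 13.7*s + 0.08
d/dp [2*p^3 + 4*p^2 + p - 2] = 6*p^2 + 8*p + 1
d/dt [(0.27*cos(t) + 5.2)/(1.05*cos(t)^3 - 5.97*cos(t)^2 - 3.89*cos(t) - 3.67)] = (0.567*cos(t)^3 + 14.7681*cos(t)^2 - 62.088*cos(t) - 19.2371)*sin(t)/(1.1025*cos(t)^6 - 12.537*cos(t)^5 + 27.4719*cos(t)^4 + 38.7396*cos(t)^3 + 58.9519*cos(t)^2 + 28.5526*cos(t) + 13.4689)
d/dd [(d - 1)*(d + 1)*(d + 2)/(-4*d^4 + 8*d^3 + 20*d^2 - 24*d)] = (d^2 + 2*d - 3)/(4*d^2*(d^2 - 6*d + 9))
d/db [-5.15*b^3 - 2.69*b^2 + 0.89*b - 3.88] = -15.45*b^2 - 5.38*b + 0.89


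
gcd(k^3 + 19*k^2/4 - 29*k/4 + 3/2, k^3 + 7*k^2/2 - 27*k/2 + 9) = k^2 + 5*k - 6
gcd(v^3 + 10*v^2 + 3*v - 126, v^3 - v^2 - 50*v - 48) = v + 6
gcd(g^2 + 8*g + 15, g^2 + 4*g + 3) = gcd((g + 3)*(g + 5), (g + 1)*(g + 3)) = g + 3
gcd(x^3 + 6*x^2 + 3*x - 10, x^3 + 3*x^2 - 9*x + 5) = x^2 + 4*x - 5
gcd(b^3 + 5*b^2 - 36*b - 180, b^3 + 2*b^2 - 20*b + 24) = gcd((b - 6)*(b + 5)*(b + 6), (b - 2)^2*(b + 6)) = b + 6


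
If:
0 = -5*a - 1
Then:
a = -1/5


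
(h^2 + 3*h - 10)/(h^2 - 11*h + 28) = (h^2 + 3*h - 10)/(h^2 - 11*h + 28)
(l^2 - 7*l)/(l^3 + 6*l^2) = (l - 7)/(l*(l + 6))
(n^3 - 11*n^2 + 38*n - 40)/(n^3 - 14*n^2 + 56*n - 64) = (n - 5)/(n - 8)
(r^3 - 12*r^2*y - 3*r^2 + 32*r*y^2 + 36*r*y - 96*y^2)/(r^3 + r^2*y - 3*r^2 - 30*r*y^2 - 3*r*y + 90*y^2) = (-r^2 + 12*r*y - 32*y^2)/(-r^2 - r*y + 30*y^2)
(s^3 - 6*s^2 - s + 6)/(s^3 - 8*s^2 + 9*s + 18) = (s - 1)/(s - 3)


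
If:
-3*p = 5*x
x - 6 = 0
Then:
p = -10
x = 6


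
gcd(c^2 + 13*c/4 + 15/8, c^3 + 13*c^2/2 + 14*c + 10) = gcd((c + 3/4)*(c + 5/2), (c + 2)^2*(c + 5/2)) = c + 5/2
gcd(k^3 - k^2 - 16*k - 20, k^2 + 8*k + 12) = k + 2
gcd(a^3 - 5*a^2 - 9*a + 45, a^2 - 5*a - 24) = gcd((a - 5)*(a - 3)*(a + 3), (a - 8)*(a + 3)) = a + 3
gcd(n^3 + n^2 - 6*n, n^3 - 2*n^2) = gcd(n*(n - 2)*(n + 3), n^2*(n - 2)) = n^2 - 2*n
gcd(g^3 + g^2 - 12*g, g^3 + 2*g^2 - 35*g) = g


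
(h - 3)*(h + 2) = h^2 - h - 6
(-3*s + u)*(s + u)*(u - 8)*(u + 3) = -3*s^2*u^2 + 15*s^2*u + 72*s^2 - 2*s*u^3 + 10*s*u^2 + 48*s*u + u^4 - 5*u^3 - 24*u^2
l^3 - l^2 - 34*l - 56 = (l - 7)*(l + 2)*(l + 4)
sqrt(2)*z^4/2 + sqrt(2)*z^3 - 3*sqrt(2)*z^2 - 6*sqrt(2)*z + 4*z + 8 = (z - sqrt(2))^2*(z + 2*sqrt(2))*(sqrt(2)*z/2 + sqrt(2))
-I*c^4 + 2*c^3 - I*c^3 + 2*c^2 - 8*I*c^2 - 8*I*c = c*(c - 2*I)*(c + 4*I)*(-I*c - I)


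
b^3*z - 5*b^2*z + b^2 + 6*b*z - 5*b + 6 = (b - 3)*(b - 2)*(b*z + 1)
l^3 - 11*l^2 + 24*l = l*(l - 8)*(l - 3)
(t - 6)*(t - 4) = t^2 - 10*t + 24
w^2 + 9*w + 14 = (w + 2)*(w + 7)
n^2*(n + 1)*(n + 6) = n^4 + 7*n^3 + 6*n^2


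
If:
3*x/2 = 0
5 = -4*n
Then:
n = -5/4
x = 0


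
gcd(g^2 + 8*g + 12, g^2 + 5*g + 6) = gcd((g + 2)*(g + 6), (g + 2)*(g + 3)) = g + 2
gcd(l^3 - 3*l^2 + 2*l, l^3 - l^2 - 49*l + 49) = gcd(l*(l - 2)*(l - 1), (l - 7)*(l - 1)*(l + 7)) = l - 1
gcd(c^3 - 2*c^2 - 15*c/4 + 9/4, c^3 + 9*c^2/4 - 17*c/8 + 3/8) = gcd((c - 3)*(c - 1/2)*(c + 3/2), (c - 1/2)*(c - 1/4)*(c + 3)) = c - 1/2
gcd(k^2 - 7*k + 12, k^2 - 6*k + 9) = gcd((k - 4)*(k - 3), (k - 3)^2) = k - 3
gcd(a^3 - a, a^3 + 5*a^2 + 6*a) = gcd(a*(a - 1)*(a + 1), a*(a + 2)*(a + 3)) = a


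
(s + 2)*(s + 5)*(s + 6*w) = s^3 + 6*s^2*w + 7*s^2 + 42*s*w + 10*s + 60*w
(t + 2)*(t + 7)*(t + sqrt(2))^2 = t^4 + 2*sqrt(2)*t^3 + 9*t^3 + 16*t^2 + 18*sqrt(2)*t^2 + 18*t + 28*sqrt(2)*t + 28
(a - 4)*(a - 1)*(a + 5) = a^3 - 21*a + 20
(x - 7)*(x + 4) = x^2 - 3*x - 28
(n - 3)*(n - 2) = n^2 - 5*n + 6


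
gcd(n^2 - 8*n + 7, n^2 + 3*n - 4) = n - 1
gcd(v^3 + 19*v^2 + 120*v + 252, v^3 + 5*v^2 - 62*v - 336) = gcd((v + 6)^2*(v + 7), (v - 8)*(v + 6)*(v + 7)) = v^2 + 13*v + 42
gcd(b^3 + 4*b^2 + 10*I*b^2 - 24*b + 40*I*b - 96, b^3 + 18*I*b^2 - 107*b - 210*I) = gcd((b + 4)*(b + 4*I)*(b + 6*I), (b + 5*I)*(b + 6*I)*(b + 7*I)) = b + 6*I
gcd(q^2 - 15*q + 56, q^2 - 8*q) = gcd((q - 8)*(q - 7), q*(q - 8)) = q - 8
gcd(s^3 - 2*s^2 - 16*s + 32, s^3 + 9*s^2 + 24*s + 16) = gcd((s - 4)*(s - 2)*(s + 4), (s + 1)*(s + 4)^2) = s + 4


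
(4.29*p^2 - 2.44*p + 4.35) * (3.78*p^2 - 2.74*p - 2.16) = 16.2162*p^4 - 20.9778*p^3 + 13.8622*p^2 - 6.6486*p - 9.396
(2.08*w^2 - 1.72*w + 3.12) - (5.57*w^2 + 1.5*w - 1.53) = -3.49*w^2 - 3.22*w + 4.65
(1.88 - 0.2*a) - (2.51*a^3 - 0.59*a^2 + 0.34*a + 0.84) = -2.51*a^3 + 0.59*a^2 - 0.54*a + 1.04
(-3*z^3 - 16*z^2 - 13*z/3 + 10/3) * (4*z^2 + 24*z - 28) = -12*z^5 - 136*z^4 - 952*z^3/3 + 1072*z^2/3 + 604*z/3 - 280/3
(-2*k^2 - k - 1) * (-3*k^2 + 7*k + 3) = 6*k^4 - 11*k^3 - 10*k^2 - 10*k - 3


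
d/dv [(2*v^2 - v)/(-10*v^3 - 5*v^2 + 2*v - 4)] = (20*v^4 - 20*v^3 - v^2 - 16*v + 4)/(100*v^6 + 100*v^5 - 15*v^4 + 60*v^3 + 44*v^2 - 16*v + 16)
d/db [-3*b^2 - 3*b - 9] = -6*b - 3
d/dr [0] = 0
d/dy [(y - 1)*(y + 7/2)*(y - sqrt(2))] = 3*y^2 - 2*sqrt(2)*y + 5*y - 5*sqrt(2)/2 - 7/2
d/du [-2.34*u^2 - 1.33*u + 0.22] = -4.68*u - 1.33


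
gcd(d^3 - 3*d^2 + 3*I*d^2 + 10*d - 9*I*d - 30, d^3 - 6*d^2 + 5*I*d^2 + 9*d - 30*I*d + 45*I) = d^2 + d*(-3 + 5*I) - 15*I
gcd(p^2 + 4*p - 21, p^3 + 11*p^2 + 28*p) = p + 7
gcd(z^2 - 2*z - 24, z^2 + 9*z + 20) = z + 4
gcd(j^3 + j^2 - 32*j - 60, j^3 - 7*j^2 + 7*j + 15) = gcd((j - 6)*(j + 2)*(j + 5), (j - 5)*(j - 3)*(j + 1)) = 1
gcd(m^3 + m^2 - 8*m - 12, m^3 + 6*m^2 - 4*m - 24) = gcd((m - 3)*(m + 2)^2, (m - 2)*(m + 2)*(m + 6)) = m + 2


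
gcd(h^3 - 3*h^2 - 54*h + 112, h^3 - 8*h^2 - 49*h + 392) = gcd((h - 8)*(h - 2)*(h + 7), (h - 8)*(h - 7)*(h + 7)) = h^2 - h - 56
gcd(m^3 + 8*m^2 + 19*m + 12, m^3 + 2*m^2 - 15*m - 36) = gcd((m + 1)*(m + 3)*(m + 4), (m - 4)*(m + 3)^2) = m + 3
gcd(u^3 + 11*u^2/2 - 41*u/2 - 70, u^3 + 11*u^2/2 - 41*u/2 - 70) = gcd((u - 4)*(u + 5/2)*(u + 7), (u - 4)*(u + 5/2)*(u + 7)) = u^3 + 11*u^2/2 - 41*u/2 - 70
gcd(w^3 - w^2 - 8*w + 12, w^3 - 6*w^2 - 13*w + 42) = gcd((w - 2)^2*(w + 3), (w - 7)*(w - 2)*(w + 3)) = w^2 + w - 6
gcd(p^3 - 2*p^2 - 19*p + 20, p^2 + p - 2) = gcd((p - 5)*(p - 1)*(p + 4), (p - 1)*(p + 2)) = p - 1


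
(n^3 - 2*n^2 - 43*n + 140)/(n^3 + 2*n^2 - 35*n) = (n - 4)/n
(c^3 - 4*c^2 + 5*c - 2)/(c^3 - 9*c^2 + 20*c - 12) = (c - 1)/(c - 6)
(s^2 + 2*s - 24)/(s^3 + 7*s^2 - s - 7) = (s^2 + 2*s - 24)/(s^3 + 7*s^2 - s - 7)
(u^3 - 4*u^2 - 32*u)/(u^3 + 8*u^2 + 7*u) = (u^2 - 4*u - 32)/(u^2 + 8*u + 7)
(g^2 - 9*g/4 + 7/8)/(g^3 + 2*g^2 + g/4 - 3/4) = (4*g - 7)/(2*(2*g^2 + 5*g + 3))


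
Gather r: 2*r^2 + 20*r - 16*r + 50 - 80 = 2*r^2 + 4*r - 30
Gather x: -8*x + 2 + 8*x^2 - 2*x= 8*x^2 - 10*x + 2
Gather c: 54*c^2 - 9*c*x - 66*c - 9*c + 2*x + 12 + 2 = 54*c^2 + c*(-9*x - 75) + 2*x + 14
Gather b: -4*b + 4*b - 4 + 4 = 0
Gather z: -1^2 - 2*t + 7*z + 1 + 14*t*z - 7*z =14*t*z - 2*t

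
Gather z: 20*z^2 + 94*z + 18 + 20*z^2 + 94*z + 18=40*z^2 + 188*z + 36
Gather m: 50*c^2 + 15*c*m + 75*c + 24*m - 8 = 50*c^2 + 75*c + m*(15*c + 24) - 8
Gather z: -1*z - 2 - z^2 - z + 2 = -z^2 - 2*z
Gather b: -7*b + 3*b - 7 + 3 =-4*b - 4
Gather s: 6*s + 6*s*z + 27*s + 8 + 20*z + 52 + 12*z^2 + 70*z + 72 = s*(6*z + 33) + 12*z^2 + 90*z + 132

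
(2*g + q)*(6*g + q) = 12*g^2 + 8*g*q + q^2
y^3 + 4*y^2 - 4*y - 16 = (y - 2)*(y + 2)*(y + 4)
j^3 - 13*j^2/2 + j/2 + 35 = (j - 5)*(j - 7/2)*(j + 2)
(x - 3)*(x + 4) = x^2 + x - 12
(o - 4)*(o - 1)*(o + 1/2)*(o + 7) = o^4 + 5*o^3/2 - 30*o^2 + 25*o/2 + 14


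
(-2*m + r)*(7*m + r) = -14*m^2 + 5*m*r + r^2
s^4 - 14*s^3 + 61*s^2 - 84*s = s*(s - 7)*(s - 4)*(s - 3)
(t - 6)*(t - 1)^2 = t^3 - 8*t^2 + 13*t - 6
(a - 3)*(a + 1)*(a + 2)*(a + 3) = a^4 + 3*a^3 - 7*a^2 - 27*a - 18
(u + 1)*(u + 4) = u^2 + 5*u + 4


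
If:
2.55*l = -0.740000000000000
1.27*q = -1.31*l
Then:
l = -0.29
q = 0.30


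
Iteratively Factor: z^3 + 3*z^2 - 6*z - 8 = (z + 1)*(z^2 + 2*z - 8) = (z - 2)*(z + 1)*(z + 4)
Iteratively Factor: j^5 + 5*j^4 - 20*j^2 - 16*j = (j)*(j^4 + 5*j^3 - 20*j - 16) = j*(j + 2)*(j^3 + 3*j^2 - 6*j - 8) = j*(j - 2)*(j + 2)*(j^2 + 5*j + 4) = j*(j - 2)*(j + 2)*(j + 4)*(j + 1)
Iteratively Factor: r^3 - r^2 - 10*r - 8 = (r - 4)*(r^2 + 3*r + 2) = (r - 4)*(r + 2)*(r + 1)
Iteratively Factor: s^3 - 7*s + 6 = (s - 1)*(s^2 + s - 6) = (s - 1)*(s + 3)*(s - 2)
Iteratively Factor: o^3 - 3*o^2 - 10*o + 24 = (o - 2)*(o^2 - o - 12) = (o - 2)*(o + 3)*(o - 4)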